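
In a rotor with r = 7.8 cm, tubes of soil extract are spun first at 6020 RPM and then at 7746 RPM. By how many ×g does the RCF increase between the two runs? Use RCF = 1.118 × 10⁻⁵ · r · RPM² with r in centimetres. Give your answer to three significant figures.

RCF₁ = 1.118 × 10⁻⁵ × 7.8 × (6020)² = 1.118 × 10⁻⁵ × 7.8 × 36,240,400 ≈ 3,160.3 × g
RCF₂ = 1.118 × 10⁻⁵ × 7.8 × (7746)² = 1.118 × 10⁻⁵ × 7.8 × 60,000,516 ≈ 5,232.3 × g
Increase = 5,232.3 − 3,160.3 = 2,072

≈ 2070 ×g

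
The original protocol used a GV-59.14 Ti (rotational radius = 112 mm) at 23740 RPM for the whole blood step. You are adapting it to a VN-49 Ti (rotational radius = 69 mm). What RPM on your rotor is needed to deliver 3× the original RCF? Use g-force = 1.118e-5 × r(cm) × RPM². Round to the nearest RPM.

Original rotor: r = 112 mm = 11.2 cm
RCF_original = 1.118 × 10⁻⁵ × 11.2 × (23740)² = 1.118 × 10⁻⁵ × 11.2 × 563,587,600 ≈ 70,570.2 × g
Target RCF = 3 × 70,570.2 ≈ 211,710.6 × g
Your rotor: r = 69 mm = 6.9 cm
211,710.6 = 1.118 × 10⁻⁵ × 6.9 × N²
N² = 211,710.6 / (7.7142 × 10⁻⁵) = 2,744,427,160
N ≈ √2,744,427,160 ≈ 52,387.3

≈ 52387 RPM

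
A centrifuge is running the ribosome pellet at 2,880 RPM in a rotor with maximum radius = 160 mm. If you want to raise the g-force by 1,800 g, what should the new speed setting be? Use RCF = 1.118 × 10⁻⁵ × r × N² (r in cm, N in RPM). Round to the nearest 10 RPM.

4280 RPM

r = 160 mm = 16.0 cm
Current RCF = 1.118 × 10⁻⁵ × 16 × (2880)² = 1.118 × 10⁻⁵ × 16 × 8,294,400 ≈ 1,483.7 × g
Target RCF = 1,483.7 + 1,800 = 3,283.7 × g
N² = 3,283.7 / (17.888 × 10⁻⁵) = 18,356,999
N ≈ √18,356,999 ≈ 4,284.5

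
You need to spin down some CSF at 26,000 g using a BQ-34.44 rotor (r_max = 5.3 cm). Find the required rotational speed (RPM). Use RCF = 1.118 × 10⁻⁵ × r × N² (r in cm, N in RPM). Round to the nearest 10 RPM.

20950 RPM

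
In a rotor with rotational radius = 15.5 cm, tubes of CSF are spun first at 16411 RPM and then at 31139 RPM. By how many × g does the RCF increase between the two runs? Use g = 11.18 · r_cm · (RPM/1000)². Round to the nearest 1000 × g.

RCF₁ = 11.18 × 15.5 × (16.411)² = 11.18 × 15.5 × 269.320921 ≈ 46,670.6 × g
RCF₂ = 11.18 × 15.5 × (31.139)² = 11.18 × 15.5 × 969.637321 ≈ 168,028.5 × g
Increase = 168,028.5 − 46,670.6 = 121,357.9

121000 × g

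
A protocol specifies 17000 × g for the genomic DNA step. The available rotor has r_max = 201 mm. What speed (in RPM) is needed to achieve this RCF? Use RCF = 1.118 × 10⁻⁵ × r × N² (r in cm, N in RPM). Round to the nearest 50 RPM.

r = 201 mm = 20.1 cm
17,000 = 1.118 × 10⁻⁵ × 20.1 × N²
N² = 17,000 / (22.4718 × 10⁻⁵) = 75,650,371
N ≈ √75,650,371 ≈ 8,697.7

N ≈ 8700 RPM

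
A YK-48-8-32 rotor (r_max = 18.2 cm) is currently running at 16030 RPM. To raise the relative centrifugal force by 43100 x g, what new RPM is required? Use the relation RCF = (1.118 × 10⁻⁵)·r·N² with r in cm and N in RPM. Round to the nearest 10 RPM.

Current RCF = 1.118 × 10⁻⁵ × 18.2 × (16030)² = 1.118 × 10⁻⁵ × 18.2 × 256,960,900 ≈ 52,285.4 × g
Target RCF = 52,285.4 + 43,100 = 95,385.4 × g
N² = 95,385.4 / (20.3476 × 10⁻⁵) = 468,779,610
N ≈ √468,779,610 ≈ 21,651.3

21650 RPM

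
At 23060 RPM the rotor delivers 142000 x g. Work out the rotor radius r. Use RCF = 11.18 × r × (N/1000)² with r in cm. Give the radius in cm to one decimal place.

RCF = 11.18 × r × (N/1000)²
142000 = 11.18 × r × (23.06)²
r = 142000 / (11.18 × 531.7636) = 142000 / 5945.117 ≈ 23.885 cm

≈ 23.9 cm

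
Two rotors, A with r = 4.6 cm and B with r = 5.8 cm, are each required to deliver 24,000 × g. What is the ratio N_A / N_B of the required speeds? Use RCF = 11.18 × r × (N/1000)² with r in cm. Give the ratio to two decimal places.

1.12

At fixed RCF, N ∝ 1/√r, so N_A/N_B = √(r_B/r_A) = √(5.8/4.6) = √1.260870 = 1.1229.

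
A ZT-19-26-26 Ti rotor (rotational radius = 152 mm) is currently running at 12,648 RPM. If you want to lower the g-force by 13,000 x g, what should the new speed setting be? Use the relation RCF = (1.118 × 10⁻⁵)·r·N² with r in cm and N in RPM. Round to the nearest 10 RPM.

≈ 9140 RPM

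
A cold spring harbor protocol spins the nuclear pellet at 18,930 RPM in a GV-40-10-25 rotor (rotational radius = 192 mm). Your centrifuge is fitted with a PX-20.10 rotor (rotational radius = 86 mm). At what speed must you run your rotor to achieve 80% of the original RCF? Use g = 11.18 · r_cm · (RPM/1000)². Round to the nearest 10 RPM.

≈ 25300 RPM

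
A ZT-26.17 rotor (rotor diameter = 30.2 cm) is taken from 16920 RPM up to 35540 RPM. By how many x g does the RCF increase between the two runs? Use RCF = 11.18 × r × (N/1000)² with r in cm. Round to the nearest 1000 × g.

≈ 165000 x g

r = 30.2 / 2 = 15.1 cm
RCF₁ = 11.18 × 15.1 × (16.92)² = 11.18 × 15.1 × 286.2864 ≈ 48,330.3 × g
RCF₂ = 11.18 × 15.1 × (35.54)² = 11.18 × 15.1 × 1,263.0916 ≈ 213,232.6 × g
Increase = 213,232.6 − 48,330.3 = 164,902.3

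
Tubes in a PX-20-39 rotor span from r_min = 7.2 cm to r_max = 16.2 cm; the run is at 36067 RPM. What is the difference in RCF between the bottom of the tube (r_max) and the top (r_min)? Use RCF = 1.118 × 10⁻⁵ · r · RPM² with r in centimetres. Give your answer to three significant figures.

ΔRCF = 1.118 × 10⁻⁵ × (r_max − r_min) × N² = 1.118 × 10⁻⁵ × 9.0 × 1,300,828,489 ≈ 130,889.4

131000 × g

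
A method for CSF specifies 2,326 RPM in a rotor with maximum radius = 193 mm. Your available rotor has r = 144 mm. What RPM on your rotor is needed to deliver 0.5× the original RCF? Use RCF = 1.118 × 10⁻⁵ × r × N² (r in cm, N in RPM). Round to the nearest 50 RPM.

≈ 1900 RPM

Original rotor: r = 193 mm = 19.3 cm
RCF_original = 1.118 × 10⁻⁵ × 19.3 × (2326)² = 1.118 × 10⁻⁵ × 19.3 × 5,410,276 ≈ 1,167.4 × g
Target RCF = 0.5 × 1,167.4 ≈ 583.7 × g
Your rotor: r = 144 mm = 14.4 cm
583.7 = 1.118 × 10⁻⁵ × 14.4 × N²
N² = 583.7 / (16.0992 × 10⁻⁵) = 3,625,646
N ≈ √3,625,646 ≈ 1,904.1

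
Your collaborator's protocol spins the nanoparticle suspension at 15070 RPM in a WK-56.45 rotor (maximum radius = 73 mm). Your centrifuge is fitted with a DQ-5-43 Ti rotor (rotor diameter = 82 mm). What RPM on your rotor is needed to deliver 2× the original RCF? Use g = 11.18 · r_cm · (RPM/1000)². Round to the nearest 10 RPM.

≈ 28440 RPM

Original rotor: r = 73 mm = 7.3 cm
RCF_original = 11.18 × 7.3 × (15.07)² = 11.18 × 7.3 × 227.1049 ≈ 18,534.9 × g
Target RCF = 2 × 18,534.9 ≈ 37,069.8 × g
Your rotor: r = 82 mm / 2 = 41 mm = 4.1 cm
37,069.8 = 11.18 × 4.1 × (N/1000)²
(N/1000)² = 37,069.8 / 45.838 = 808.7133
N = 1000 × √808.7133 ≈ 28,437.9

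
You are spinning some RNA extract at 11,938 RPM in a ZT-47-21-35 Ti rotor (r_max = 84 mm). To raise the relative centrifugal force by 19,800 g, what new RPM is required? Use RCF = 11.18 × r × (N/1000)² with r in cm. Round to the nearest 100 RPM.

r = 84 mm = 8.4 cm
Current RCF = 11.18 × 8.4 × (11.938)² = 11.18 × 8.4 × 142.515844 ≈ 13,383.9 × g
Target RCF = 13,383.9 + 19,800 = 33,183.9 × g
(N/1000)² = 33,183.9 / 93.912 = 353.351
N = 1000 × √353.351 ≈ 18,797.6

N₂ ≈ 18800 RPM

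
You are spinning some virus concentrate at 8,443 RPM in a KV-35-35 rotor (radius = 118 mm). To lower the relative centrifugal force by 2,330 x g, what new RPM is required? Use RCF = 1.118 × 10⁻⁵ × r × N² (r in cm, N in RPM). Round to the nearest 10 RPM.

7320 RPM

r = 118 mm = 11.8 cm
Current RCF = 1.118 × 10⁻⁵ × 11.8 × (8443)² = 1.118 × 10⁻⁵ × 11.8 × 71,284,249 ≈ 9,404.1 × g
Target RCF = 9,404.1 − 2,330 = 7,074.1 × g
N² = 7,074.1 / (13.1924 × 10⁻⁵) = 53,622,540
N ≈ √53,622,540 ≈ 7,322.7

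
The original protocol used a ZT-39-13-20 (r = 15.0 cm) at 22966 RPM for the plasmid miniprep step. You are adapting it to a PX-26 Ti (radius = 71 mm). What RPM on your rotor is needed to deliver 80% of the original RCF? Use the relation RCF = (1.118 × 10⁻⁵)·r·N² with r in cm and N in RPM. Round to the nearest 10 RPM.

29860 RPM

RCF = 1.118 × 10⁻⁵ × r × N²
RCF_original = 1.118 × 10⁻⁵ × 15 × (22966)² = 1.118 × 10⁻⁵ × 15 × 527,437,156 ≈ 88,451.2 × g
Target RCF = 0.8 × 88,451.2 ≈ 70,761 × g
Your rotor: r = 71 mm = 7.1 cm
70,761 = 1.118 × 10⁻⁵ × 7.1 × N²
N² = 70,761 / (7.9378 × 10⁻⁵) = 891,443,473
N ≈ √891,443,473 ≈ 29,857.1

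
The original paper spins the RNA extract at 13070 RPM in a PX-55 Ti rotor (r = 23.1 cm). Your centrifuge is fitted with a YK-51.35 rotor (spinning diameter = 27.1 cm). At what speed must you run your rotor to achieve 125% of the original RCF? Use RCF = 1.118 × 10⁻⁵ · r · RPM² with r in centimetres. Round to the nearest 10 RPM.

RCF_original = 1.118 × 10⁻⁵ × 23.1 × (13070)² = 1.118 × 10⁻⁵ × 23.1 × 170,824,900 ≈ 44,116.9 × g
Target RCF = 1.25 × 44,116.9 ≈ 55,146.1 × g
Your rotor: r = 27.1 / 2 = 13.55 cm
55,146.1 = 1.118 × 10⁻⁵ × 13.55 × N²
N² = 55,146.1 / (15.1489 × 10⁻⁵) = 364,027,091
N ≈ √364,027,091 ≈ 19,079.5

19080 RPM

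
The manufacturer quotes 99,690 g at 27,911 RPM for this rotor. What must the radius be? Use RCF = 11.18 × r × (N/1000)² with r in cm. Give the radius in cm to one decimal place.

r ≈ 11.4 cm

RCF = 11.18 × r × (N/1000)²
99690 = 11.18 × r × (27.911)²
r = 99690 / (11.18 × 779.023921) = 99690 / 8709.487 ≈ 11.446 cm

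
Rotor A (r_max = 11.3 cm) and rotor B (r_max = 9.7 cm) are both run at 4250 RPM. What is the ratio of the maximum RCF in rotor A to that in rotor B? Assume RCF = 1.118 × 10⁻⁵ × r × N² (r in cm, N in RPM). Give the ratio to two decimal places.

At fixed N, RCF ∝ r, so RCF_A/RCF_B = r_A/r_B = 11.3 / 9.7 = 1.1649.

1.16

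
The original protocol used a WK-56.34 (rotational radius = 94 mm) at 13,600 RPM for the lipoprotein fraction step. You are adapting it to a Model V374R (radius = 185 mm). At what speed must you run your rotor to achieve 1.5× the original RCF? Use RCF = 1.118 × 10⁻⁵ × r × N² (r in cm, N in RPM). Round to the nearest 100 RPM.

Original rotor: r = 94 mm = 9.4 cm
RCF_original = 1.118 × 10⁻⁵ × 9.4 × (13600)² = 1.118 × 10⁻⁵ × 9.4 × 184,960,000 ≈ 19,437.8 × g
Target RCF = 1.5 × 19,437.8 ≈ 29,156.7 × g
Your rotor: r = 185 mm = 18.5 cm
29,156.7 = 1.118 × 10⁻⁵ × 18.5 × N²
N² = 29,156.7 / (20.683 × 10⁻⁵) = 140,969,395
N ≈ √140,969,395 ≈ 11,873.1

≈ 11900 RPM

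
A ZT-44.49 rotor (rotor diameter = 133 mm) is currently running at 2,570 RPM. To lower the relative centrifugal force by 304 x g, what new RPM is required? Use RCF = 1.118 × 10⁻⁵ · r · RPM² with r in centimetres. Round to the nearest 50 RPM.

r = 133 mm / 2 = 66.5 mm = 6.65 cm
Current RCF = 1.118 × 10⁻⁵ × 6.65 × (2570)² = 1.118 × 10⁻⁵ × 6.65 × 6,604,900 ≈ 491.1 × g
Target RCF = 491.1 − 304 = 187.1 × g
N² = 187.1 / (7.4347 × 10⁻⁵) = 2,516,578
N ≈ √2,516,578 ≈ 1,586.4

≈ 1600 RPM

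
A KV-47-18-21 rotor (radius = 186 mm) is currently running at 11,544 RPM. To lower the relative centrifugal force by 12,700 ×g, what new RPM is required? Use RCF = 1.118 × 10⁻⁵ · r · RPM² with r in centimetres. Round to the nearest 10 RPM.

r = 186 mm = 18.6 cm
Current RCF = 1.118 × 10⁻⁵ × 18.6 × (11544)² = 1.118 × 10⁻⁵ × 18.6 × 133,263,936 ≈ 27,712 × g
Target RCF = 27,712 − 12,700 = 15,012 × g
N² = 15,012 / (20.7948 × 10⁻⁵) = 72,191,125
N ≈ √72,191,125 ≈ 8,496.5

N₂ ≈ 8500 RPM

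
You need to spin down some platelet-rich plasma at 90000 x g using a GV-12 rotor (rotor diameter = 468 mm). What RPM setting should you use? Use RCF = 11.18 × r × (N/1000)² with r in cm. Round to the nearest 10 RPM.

r = 468 mm / 2 = 234 mm = 23.4 cm
90,000 = 11.18 × 23.4 × (N/1000)²
(N/1000)² = 90,000 / 261.612 = 344.0209
N = 1000 × √344.0209 ≈ 18,547.8

N ≈ 18550 RPM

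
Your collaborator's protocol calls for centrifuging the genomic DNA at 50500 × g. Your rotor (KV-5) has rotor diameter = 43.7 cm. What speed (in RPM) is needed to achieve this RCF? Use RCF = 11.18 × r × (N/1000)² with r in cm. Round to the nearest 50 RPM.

14400 RPM

r = 43.7 / 2 = 21.85 cm
50,500 = 11.18 × 21.85 × (N/1000)²
(N/1000)² = 50,500 / 244.283 = 206.7274
N = 1000 × √206.7274 ≈ 14,378.0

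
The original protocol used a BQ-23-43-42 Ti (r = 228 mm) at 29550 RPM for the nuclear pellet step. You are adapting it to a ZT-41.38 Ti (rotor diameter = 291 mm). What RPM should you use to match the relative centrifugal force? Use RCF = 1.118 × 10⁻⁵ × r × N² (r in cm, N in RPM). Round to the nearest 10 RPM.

Original rotor: r = 228 mm = 22.8 cm
RCF_original = 1.118 × 10⁻⁵ × 22.8 × (29550)² = 1.118 × 10⁻⁵ × 22.8 × 873,202,500 ≈ 222,582.8 × g
Your rotor: r = 291 mm / 2 = 145.5 mm = 14.55 cm
222,582.8 = 1.118 × 10⁻⁵ × 14.55 × N²
N² = 222,582.8 / (16.2669 × 10⁻⁵) = 1,368,317,258
N ≈ √1,368,317,258 ≈ 36,990.8

36990 RPM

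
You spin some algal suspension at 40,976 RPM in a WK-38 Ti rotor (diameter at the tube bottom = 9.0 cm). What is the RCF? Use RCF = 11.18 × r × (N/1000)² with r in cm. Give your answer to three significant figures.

≈ 84500 × g

r = 9.0 / 2 = 4.5 cm
RCF = 11.18 × r × (N/1000)²
RCF = 11.18 × 4.5 × (40.976)² = 11.18 × 4.5 × 1,679.032576 ≈ 84,472.1 × g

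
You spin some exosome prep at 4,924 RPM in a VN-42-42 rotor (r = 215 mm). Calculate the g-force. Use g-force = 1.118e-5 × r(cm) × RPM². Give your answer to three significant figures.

r = 215 mm = 21.5 cm
RCF = 1.118 × 10⁻⁵ × r × N²
RCF = 1.118 × 10⁻⁵ × 21.5 × (4924)² = 1.118 × 10⁻⁵ × 21.5 × 24,245,776 ≈ 5,828 × g

5830 ×g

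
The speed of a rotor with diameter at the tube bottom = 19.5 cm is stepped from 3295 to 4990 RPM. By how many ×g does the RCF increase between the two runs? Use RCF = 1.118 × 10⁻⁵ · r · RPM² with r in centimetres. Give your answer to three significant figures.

r = 19.5 / 2 = 9.75 cm
RCF₁ = 1.118 × 10⁻⁵ × 9.75 × (3295)² = 1.118 × 10⁻⁵ × 9.75 × 10,857,025 ≈ 1,183.5 × g
RCF₂ = 1.118 × 10⁻⁵ × 9.75 × (4990)² = 1.118 × 10⁻⁵ × 9.75 × 24,900,100 ≈ 2,714.2 × g
Increase = 2,714.2 − 1,183.5 = 1,530.7

≈ 1530 ×g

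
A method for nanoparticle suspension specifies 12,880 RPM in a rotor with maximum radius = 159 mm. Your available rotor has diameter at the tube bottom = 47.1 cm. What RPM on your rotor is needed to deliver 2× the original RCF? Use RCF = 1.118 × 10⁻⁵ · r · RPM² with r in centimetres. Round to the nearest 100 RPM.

≈ 15000 RPM

Original rotor: r = 159 mm = 15.9 cm
RCF_original = 1.118 × 10⁻⁵ × 15.9 × (12880)² = 1.118 × 10⁻⁵ × 15.9 × 165,894,400 ≈ 29,489.7 × g
Target RCF = 2 × 29,489.7 ≈ 58,979.4 × g
Your rotor: r = 47.1 / 2 = 23.55 cm
58,979.4 = 1.118 × 10⁻⁵ × 23.55 × N²
N² = 58,979.4 / (26.3289 × 10⁻⁵) = 224,010,118
N ≈ √224,010,118 ≈ 14,967.0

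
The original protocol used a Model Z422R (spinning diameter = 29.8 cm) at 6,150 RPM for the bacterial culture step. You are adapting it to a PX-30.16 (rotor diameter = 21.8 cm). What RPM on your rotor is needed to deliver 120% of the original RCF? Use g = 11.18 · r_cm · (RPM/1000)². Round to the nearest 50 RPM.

≈ 7900 RPM

Original rotor: r = 29.8 / 2 = 14.9 cm
RCF_original = 11.18 × 14.9 × (6.15)² = 11.18 × 14.9 × 37.8225 ≈ 6,300.5 × g
Target RCF = 1.2 × 6,300.5 ≈ 7,560.6 × g
Your rotor: r = 21.8 / 2 = 10.9 cm
7,560.6 = 11.18 × 10.9 × (N/1000)²
(N/1000)² = 7,560.6 / 121.862 = 62.04231
N = 1000 × √62.04231 ≈ 7,876.7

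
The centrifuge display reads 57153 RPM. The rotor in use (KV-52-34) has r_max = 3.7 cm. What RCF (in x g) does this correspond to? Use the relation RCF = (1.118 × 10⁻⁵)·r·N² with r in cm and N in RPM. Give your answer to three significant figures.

RCF ≈ 135000 x g

RCF = 1.118 × 10⁻⁵ × r × N²
RCF = 1.118 × 10⁻⁵ × 3.7 × (57153)² = 1.118 × 10⁻⁵ × 3.7 × 3,266,465,409 ≈ 135,120.6 × g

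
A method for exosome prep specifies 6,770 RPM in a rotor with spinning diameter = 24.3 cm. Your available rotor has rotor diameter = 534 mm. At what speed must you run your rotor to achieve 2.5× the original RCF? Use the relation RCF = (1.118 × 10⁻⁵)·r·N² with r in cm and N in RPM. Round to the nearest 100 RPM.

≈ 7200 RPM

Original rotor: r = 24.3 / 2 = 12.15 cm
RCF_original = 1.118 × 10⁻⁵ × 12.15 × (6770)² = 1.118 × 10⁻⁵ × 12.15 × 45,832,900 ≈ 6,225.8 × g
Target RCF = 2.5 × 6,225.8 ≈ 15,564.5 × g
Your rotor: r = 534 mm / 2 = 267 mm = 26.7 cm
15,564.5 = 1.118 × 10⁻⁵ × 26.7 × N²
N² = 15,564.5 / (29.8506 × 10⁻⁵) = 52,141,330
N ≈ √52,141,330 ≈ 7,220.9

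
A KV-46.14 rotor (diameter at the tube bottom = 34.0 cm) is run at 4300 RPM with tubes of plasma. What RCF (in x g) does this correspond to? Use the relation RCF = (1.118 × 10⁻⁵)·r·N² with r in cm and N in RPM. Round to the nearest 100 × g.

3500 x g

r = 34.0 / 2 = 17 cm
RCF = 1.118 × 10⁻⁵ × r × N²
RCF = 1.118 × 10⁻⁵ × 17 × (4300)² = 1.118 × 10⁻⁵ × 17 × 18,490,000 ≈ 3,514.2 × g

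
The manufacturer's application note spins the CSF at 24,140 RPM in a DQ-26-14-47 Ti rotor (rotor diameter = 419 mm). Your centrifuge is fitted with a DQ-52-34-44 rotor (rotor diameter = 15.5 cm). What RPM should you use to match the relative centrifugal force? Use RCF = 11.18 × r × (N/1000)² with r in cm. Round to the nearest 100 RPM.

39700 RPM

Original rotor: r = 419 mm / 2 = 209.5 mm = 20.95 cm
RCF_original = 11.18 × 20.95 × (24.14)² = 11.18 × 20.95 × 582.7396 ≈ 136,489.9 × g
Your rotor: r = 15.5 / 2 = 7.75 cm
136,489.9 = 11.18 × 7.75 × (N/1000)²
(N/1000)² = 136,489.9 / 86.645 = 1575.277
N = 1000 × √1575.277 ≈ 39,689.8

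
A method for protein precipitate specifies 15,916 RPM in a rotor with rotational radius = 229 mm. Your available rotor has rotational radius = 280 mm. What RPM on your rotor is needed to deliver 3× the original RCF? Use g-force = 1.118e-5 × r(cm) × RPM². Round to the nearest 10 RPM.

Original rotor: r = 229 mm = 22.9 cm
RCF_original = 1.118 × 10⁻⁵ × 22.9 × (15916)² = 1.118 × 10⁻⁵ × 22.9 × 253,319,056 ≈ 64,855.3 × g
Target RCF = 3 × 64,855.3 ≈ 194,565.9 × g
Your rotor: r = 280 mm = 28.0 cm
194,565.9 = 1.118 × 10⁻⁵ × 28 × N²
N² = 194,565.9 / (31.304 × 10⁻⁵) = 621,536,864
N ≈ √621,536,864 ≈ 24,930.6

24930 RPM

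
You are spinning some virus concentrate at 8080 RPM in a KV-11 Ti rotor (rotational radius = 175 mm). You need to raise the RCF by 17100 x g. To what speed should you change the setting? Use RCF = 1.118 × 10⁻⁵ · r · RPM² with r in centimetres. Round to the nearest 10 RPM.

N₂ ≈ 12360 RPM

r = 175 mm = 17.5 cm
Current RCF = 1.118 × 10⁻⁵ × 17.5 × (8080)² = 1.118 × 10⁻⁵ × 17.5 × 65,286,400 ≈ 12,773.3 × g
Target RCF = 12,773.3 + 17,100 = 29,873.3 × g
N² = 29,873.3 / (19.565 × 10⁻⁵) = 152,687,452
N ≈ √152,687,452 ≈ 12,356.7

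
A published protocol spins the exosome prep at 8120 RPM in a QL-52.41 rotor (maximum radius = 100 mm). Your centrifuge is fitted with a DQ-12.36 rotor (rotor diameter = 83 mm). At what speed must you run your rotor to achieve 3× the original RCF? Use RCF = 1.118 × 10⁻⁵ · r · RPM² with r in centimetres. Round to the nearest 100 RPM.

Original rotor: r = 100 mm = 10.0 cm
RCF = 1.118 × 10⁻⁵ × r × N²
RCF_original = 1.118 × 10⁻⁵ × 10 × (8120)² = 1.118 × 10⁻⁵ × 10 × 65,934,400 ≈ 7,371.5 × g
Target RCF = 3 × 7,371.5 ≈ 22,114.5 × g
Your rotor: r = 83 mm / 2 = 41.5 mm = 4.15 cm
22,114.5 = 1.118 × 10⁻⁵ × 4.15 × N²
N² = 22,114.5 / (4.6397 × 10⁻⁵) = 476,636,420
N ≈ √476,636,420 ≈ 21,832.0

21800 RPM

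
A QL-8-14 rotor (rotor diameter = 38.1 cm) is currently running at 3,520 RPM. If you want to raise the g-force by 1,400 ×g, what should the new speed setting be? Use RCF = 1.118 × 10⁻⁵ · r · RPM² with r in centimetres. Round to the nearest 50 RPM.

r = 38.1 / 2 = 19.05 cm
Current RCF = 1.118 × 10⁻⁵ × 19.05 × (3520)² = 1.118 × 10⁻⁵ × 19.05 × 12,390,400 ≈ 2,638.9 × g
Target RCF = 2,638.9 + 1,400 = 4,038.9 × g
N² = 4,038.9 / (21.2979 × 10⁻⁵) = 18,963,842
N ≈ √18,963,842 ≈ 4,354.7

≈ 4350 RPM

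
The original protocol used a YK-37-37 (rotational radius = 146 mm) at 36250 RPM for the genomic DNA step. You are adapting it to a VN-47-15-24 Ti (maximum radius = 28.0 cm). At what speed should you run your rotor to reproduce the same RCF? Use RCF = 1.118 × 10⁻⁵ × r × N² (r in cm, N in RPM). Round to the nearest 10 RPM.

≈ 26180 RPM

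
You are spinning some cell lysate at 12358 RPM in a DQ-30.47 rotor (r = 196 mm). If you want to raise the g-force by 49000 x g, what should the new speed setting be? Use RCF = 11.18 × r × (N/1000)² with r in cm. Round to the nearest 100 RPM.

≈ 19400 RPM

r = 196 mm = 19.6 cm
Current RCF = 11.18 × 19.6 × (12.358)² = 11.18 × 19.6 × 152.720164 ≈ 33,465.3 × g
Target RCF = 33,465.3 + 49,000 = 82,465.3 × g
(N/1000)² = 82,465.3 / 219.128 = 376.3339
N = 1000 × √376.3339 ≈ 19,399.3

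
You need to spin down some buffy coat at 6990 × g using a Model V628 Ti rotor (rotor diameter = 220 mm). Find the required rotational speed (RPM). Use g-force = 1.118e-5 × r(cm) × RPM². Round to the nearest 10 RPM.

≈ 7540 RPM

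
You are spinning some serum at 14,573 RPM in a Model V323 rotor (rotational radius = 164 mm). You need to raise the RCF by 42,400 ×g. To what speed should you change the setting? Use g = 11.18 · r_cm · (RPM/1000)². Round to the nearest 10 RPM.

r = 164 mm = 16.4 cm
Current RCF = 11.18 × 16.4 × (14.573)² = 11.18 × 16.4 × 212.372329 ≈ 38,938.9 × g
Target RCF = 38,938.9 + 42,400 = 81,338.9 × g
(N/1000)² = 81,338.9 / 183.352 = 443.6216
N = 1000 × √443.6216 ≈ 21,062.3

N₂ ≈ 21060 RPM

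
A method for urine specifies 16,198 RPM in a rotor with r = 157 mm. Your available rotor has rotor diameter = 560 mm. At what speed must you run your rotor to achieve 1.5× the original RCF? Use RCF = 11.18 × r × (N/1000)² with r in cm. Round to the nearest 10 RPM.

Original rotor: r = 157 mm = 15.7 cm
RCF_original = 11.18 × 15.7 × (16.198)² = 11.18 × 15.7 × 262.375204 ≈ 46,053.7 × g
Target RCF = 1.5 × 46,053.7 ≈ 69,080.5 × g
Your rotor: r = 560 mm / 2 = 280 mm = 28 cm
69,080.5 = 11.18 × 28 × (N/1000)²
(N/1000)² = 69,080.5 / 313.04 = 220.6763
N = 1000 × √220.6763 ≈ 14,855.2

≈ 14860 RPM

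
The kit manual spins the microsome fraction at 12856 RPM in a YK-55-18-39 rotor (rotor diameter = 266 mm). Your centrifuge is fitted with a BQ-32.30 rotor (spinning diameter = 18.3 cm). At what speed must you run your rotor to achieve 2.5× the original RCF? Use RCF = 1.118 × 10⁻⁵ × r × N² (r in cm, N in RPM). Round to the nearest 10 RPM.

≈ 24510 RPM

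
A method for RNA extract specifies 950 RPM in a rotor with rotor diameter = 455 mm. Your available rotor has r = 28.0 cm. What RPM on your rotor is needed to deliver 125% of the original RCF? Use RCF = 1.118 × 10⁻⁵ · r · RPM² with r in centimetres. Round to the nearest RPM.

Original rotor: r = 455 mm / 2 = 227.5 mm = 22.75 cm
RCF = 1.118 × 10⁻⁵ × r × N²
RCF_original = 1.118 × 10⁻⁵ × 22.75 × (950)² = 1.118 × 10⁻⁵ × 22.75 × 902,500 ≈ 229.5 × g
Target RCF = 1.25 × 229.5 ≈ 286.9 × g
286.9 = 1.118 × 10⁻⁵ × 28 × N²
N² = 286.9 / (31.304 × 10⁻⁵) = 916,496
N ≈ √916,496 ≈ 957.3

≈ 957 RPM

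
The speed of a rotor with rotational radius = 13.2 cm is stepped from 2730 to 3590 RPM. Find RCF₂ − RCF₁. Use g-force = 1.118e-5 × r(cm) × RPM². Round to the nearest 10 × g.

RCF₁ = 1.118 × 10⁻⁵ × 13.2 × (2730)² = 1.118 × 10⁻⁵ × 13.2 × 7,452,900 ≈ 1,099.9 × g
RCF₂ = 1.118 × 10⁻⁵ × 13.2 × (3590)² = 1.118 × 10⁻⁵ × 13.2 × 12,888,100 ≈ 1,902 × g
Increase = 1,902 − 1,099.9 = 802.1

800 ×g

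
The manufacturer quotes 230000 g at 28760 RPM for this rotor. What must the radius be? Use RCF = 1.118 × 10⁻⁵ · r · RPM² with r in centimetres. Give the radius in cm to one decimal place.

230000 = 1.118 × 10⁻⁵ × r × (28760)²
r = 230000 / (1.118 × 10⁻⁵ × 827,137,600) = 230000 / 9247.398 ≈ 24.872 cm

24.9 cm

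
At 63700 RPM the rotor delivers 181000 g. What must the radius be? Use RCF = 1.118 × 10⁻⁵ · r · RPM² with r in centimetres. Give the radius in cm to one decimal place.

181000 = 1.118 × 10⁻⁵ × r × (63700)²
r = 181000 / (1.118 × 10⁻⁵ × 4,057,690,000) = 181000 / 45364.97 ≈ 3.990 cm

4.0 cm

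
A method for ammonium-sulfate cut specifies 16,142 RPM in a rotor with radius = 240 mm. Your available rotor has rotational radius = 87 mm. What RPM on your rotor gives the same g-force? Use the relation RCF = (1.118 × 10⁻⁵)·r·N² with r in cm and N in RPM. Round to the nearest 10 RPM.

Original rotor: r = 240 mm = 24.0 cm
RCF_original = 1.118 × 10⁻⁵ × 24 × (16142)² = 1.118 × 10⁻⁵ × 24 × 260,564,164 ≈ 69,914.6 × g
Your rotor: r = 87 mm = 8.7 cm
69,914.6 = 1.118 × 10⁻⁵ × 8.7 × N²
N² = 69,914.6 / (9.7266 × 10⁻⁵) = 718,797,936
N ≈ √718,797,936 ≈ 26,810.4

≈ 26810 RPM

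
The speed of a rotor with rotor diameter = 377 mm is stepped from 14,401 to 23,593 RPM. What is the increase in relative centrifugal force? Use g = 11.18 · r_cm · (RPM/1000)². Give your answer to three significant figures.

r = 377 mm / 2 = 188.5 mm = 18.85 cm
RCF₁ = 11.18 × 18.85 × (14.401)² = 11.18 × 18.85 × 207.388801 ≈ 43,705.7 × g
RCF₂ = 11.18 × 18.85 × (23.593)² = 11.18 × 18.85 × 556.629649 ≈ 117,305.8 × g
Increase = 117,305.8 − 43,705.7 = 73,600.1

73600 × g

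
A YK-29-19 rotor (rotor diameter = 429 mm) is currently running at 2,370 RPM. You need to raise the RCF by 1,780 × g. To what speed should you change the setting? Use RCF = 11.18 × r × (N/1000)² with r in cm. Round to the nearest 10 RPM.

≈ 3610 RPM

r = 429 mm / 2 = 214.5 mm = 21.45 cm
Current RCF = 11.18 × 21.45 × (2.37)² = 11.18 × 21.45 × 5.6169 ≈ 1,347 × g
Target RCF = 1,347 + 1,780 = 3,127 × g
(N/1000)² = 3,127 / 239.811 = 13.03944
N = 1000 × √13.03944 ≈ 3,611.0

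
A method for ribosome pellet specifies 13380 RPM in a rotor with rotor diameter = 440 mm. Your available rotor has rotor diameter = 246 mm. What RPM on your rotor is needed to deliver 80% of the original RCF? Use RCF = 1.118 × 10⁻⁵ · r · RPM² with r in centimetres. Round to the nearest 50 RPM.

16000 RPM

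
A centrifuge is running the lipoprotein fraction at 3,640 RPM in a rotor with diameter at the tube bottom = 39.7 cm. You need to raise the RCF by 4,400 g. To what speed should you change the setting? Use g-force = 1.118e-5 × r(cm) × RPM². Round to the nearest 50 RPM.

≈ 5750 RPM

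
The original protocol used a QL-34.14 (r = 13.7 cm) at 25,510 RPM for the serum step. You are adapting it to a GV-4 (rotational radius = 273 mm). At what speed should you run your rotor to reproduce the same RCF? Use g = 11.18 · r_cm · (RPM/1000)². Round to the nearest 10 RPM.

RCF_original = 11.18 × 13.7 × (25.51)² = 11.18 × 13.7 × 650.7601 ≈ 99,674.3 × g
Your rotor: r = 273 mm = 27.3 cm
99,674.3 = 11.18 × 27.3 × (N/1000)²
(N/1000)² = 99,674.3 / 305.214 = 326.5718
N = 1000 × √326.5718 ≈ 18,071.3

18070 RPM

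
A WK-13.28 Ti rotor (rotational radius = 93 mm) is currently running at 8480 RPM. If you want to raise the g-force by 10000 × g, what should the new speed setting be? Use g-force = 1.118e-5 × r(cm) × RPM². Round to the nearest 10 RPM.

N₂ ≈ 12960 RPM

r = 93 mm = 9.3 cm
Current RCF = 1.118 × 10⁻⁵ × 9.3 × (8480)² = 1.118 × 10⁻⁵ × 9.3 × 71,910,400 ≈ 7,476.8 × g
Target RCF = 7,476.8 + 10,000 = 17,476.8 × g
N² = 17,476.8 / (10.3974 × 10⁻⁵) = 168,088,176
N ≈ √168,088,176 ≈ 12,964.9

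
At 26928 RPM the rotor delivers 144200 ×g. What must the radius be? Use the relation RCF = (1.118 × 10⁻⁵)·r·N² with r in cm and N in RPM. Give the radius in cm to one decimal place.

144200 = 1.118 × 10⁻⁵ × r × (26928)²
r = 144200 / (1.118 × 10⁻⁵ × 725,117,184) = 144200 / 8106.81 ≈ 17.788 cm

r ≈ 17.8 cm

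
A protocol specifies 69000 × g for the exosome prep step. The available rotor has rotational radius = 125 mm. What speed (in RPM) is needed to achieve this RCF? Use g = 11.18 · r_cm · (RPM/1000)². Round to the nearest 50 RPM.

r = 125 mm = 12.5 cm
69,000 = 11.18 × 12.5 × (N/1000)²
(N/1000)² = 69,000 / 139.75 = 493.7388
N = 1000 × √493.7388 ≈ 22,220.2

N ≈ 22200 RPM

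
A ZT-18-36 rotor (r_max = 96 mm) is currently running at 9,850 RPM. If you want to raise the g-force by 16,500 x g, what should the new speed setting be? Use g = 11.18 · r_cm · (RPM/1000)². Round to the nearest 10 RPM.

r = 96 mm = 9.6 cm
Current RCF = 11.18 × 9.6 × (9.85)² = 11.18 × 9.6 × 97.0225 ≈ 10,413.2 × g
Target RCF = 10,413.2 + 16,500 = 26,913.2 × g
(N/1000)² = 26,913.2 / 107.328 = 250.7566
N = 1000 × √250.7566 ≈ 15,835.3

15840 RPM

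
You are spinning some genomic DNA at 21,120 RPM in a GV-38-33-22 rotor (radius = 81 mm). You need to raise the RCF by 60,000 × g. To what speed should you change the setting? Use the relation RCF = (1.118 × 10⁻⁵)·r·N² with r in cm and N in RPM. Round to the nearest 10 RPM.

33300 RPM

r = 81 mm = 8.1 cm
Current RCF = 1.118 × 10⁻⁵ × 8.1 × (21120)² = 1.118 × 10⁻⁵ × 8.1 × 446,054,400 ≈ 40,393.8 × g
Target RCF = 40,393.8 + 60,000 = 100,393.8 × g
N² = 100,393.8 / (9.0558 × 10⁻⁵) = 1,108,613,264
N ≈ √1,108,613,264 ≈ 33,295.8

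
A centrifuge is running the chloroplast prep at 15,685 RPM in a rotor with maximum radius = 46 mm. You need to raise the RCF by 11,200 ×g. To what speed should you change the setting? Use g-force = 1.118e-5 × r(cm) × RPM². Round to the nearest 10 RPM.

r = 46 mm = 4.6 cm
Current RCF = 1.118 × 10⁻⁵ × 4.6 × (15685)² = 1.118 × 10⁻⁵ × 4.6 × 246,019,225 ≈ 12,652.3 × g
Target RCF = 12,652.3 + 11,200 = 23,852.3 × g
N² = 23,852.3 / (5.1428 × 10⁻⁵) = 463,799,876
N ≈ √463,799,876 ≈ 21,536.0

21540 RPM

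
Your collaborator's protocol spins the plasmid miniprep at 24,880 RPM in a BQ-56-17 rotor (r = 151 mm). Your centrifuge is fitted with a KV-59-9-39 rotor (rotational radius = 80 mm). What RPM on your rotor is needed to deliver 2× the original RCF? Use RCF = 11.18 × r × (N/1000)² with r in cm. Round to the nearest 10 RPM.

≈ 48340 RPM

Original rotor: r = 151 mm = 15.1 cm
RCF_original = 11.18 × 15.1 × (24.88)² = 11.18 × 15.1 × 619.0144 ≈ 104,500.8 × g
Target RCF = 2 × 104,500.8 ≈ 209,001.6 × g
Your rotor: r = 80 mm = 8.0 cm
209,001.6 = 11.18 × 8 × (N/1000)²
(N/1000)² = 209,001.6 / 89.44 = 2336.78
N = 1000 × √2336.78 ≈ 48,340.3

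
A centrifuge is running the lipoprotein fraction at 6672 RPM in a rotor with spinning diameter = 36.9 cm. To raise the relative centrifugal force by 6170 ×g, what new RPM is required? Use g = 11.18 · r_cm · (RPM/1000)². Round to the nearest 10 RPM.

8630 RPM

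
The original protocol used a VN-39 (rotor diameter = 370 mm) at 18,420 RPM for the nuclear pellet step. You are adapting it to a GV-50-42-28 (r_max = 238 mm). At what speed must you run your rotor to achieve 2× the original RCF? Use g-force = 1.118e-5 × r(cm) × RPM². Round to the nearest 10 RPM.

≈ 22970 RPM

Original rotor: r = 370 mm / 2 = 185 mm = 18.5 cm
RCF = 1.118 × 10⁻⁵ × r × N²
RCF_original = 1.118 × 10⁻⁵ × 18.5 × (18420)² = 1.118 × 10⁻⁵ × 18.5 × 339,296,400 ≈ 70,176.7 × g
Target RCF = 2 × 70,176.7 ≈ 140,353.4 × g
Your rotor: r = 238 mm = 23.8 cm
140,353.4 = 1.118 × 10⁻⁵ × 23.8 × N²
N² = 140,353.4 / (26.6084 × 10⁻⁵) = 527,477,789
N ≈ √527,477,789 ≈ 22,966.9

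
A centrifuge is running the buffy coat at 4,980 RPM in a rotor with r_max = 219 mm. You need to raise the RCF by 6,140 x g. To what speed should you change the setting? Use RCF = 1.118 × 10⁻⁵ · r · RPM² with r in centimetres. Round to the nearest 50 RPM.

r = 219 mm = 21.9 cm
Current RCF = 1.118 × 10⁻⁵ × 21.9 × (4980)² = 1.118 × 10⁻⁵ × 21.9 × 24,800,400 ≈ 6,072.2 × g
Target RCF = 6,072.2 + 6,140 = 12,212.2 × g
N² = 12,212.2 / (24.4842 × 10⁻⁵) = 49,877,880
N ≈ √49,877,880 ≈ 7,062.4

7050 RPM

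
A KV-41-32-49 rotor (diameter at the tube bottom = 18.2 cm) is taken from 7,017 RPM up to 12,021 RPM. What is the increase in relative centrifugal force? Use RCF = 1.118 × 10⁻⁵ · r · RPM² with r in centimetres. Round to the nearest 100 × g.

≈ 9700 ×g

r = 18.2 / 2 = 9.1 cm
RCF₁ = 1.118 × 10⁻⁵ × 9.1 × (7017)² = 1.118 × 10⁻⁵ × 9.1 × 49,238,289 ≈ 5,009.4 × g
RCF₂ = 1.118 × 10⁻⁵ × 9.1 × (12021)² = 1.118 × 10⁻⁵ × 9.1 × 144,504,441 ≈ 14,701.6 × g
Increase = 14,701.6 − 5,009.4 = 9,692.2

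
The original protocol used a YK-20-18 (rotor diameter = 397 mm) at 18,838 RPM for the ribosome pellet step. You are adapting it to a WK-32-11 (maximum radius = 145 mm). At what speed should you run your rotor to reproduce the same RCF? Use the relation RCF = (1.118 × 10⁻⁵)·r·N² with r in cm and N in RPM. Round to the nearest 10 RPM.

22040 RPM

Original rotor: r = 397 mm / 2 = 198.5 mm = 19.85 cm
RCF = 1.118 × 10⁻⁵ × r × N²
RCF_original = 1.118 × 10⁻⁵ × 19.85 × (18838)² = 1.118 × 10⁻⁵ × 19.85 × 354,870,244 ≈ 78,753.9 × g
Your rotor: r = 145 mm = 14.5 cm
78,753.9 = 1.118 × 10⁻⁵ × 14.5 × N²
N² = 78,753.9 / (16.211 × 10⁻⁵) = 485,805,317
N ≈ √485,805,317 ≈ 22,041.0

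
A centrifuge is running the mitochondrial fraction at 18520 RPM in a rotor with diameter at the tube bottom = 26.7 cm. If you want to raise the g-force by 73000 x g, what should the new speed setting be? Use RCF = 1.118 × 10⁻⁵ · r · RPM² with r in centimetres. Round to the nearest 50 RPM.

r = 26.7 / 2 = 13.35 cm
Current RCF = 1.118 × 10⁻⁵ × 13.35 × (18520)² = 1.118 × 10⁻⁵ × 13.35 × 342,990,400 ≈ 51,192.3 × g
Target RCF = 51,192.3 + 73,000 = 124,192.3 × g
N² = 124,192.3 / (14.9253 × 10⁻⁵) = 832,092,487
N ≈ √832,092,487 ≈ 28,846.0

≈ 28850 RPM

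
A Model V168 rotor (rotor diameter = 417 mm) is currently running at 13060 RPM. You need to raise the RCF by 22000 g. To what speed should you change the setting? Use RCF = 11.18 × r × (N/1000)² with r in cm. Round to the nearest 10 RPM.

r = 417 mm / 2 = 208.5 mm = 20.85 cm
Current RCF = 11.18 × 20.85 × (13.06)² = 11.18 × 20.85 × 170.5636 ≈ 39,758.9 × g
Target RCF = 39,758.9 + 22,000 = 61,758.9 × g
(N/1000)² = 61,758.9 / 233.103 = 264.9425
N = 1000 × √264.9425 ≈ 16,277.1

N₂ ≈ 16280 RPM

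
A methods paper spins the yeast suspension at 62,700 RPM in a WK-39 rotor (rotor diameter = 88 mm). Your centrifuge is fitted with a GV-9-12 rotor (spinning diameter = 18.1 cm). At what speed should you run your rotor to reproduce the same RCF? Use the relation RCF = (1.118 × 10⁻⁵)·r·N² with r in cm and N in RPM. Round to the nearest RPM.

Original rotor: r = 88 mm / 2 = 44 mm = 4.4 cm
RCF_original = 1.118 × 10⁻⁵ × 4.4 × (62700)² = 1.118 × 10⁻⁵ × 4.4 × 3,931,290,000 ≈ 193,388 × g
Your rotor: r = 18.1 / 2 = 9.05 cm
193,388 = 1.118 × 10⁻⁵ × 9.05 × N²
N² = 193,388 / (10.1179 × 10⁻⁵) = 1,911,345,240
N ≈ √1,911,345,240 ≈ 43,718.9

43719 RPM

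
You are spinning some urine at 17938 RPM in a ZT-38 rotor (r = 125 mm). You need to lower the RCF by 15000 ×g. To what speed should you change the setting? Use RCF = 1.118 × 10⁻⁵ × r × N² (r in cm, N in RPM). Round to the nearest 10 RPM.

r = 125 mm = 12.5 cm
Current RCF = 1.118 × 10⁻⁵ × 12.5 × (17938)² = 1.118 × 10⁻⁵ × 12.5 × 321,771,844 ≈ 44,967.6 × g
Target RCF = 44,967.6 − 15,000 = 29,967.6 × g
N² = 29,967.6 / (13.975 × 10⁻⁵) = 214,437,209
N ≈ √214,437,209 ≈ 14,643.7

N₂ ≈ 14640 RPM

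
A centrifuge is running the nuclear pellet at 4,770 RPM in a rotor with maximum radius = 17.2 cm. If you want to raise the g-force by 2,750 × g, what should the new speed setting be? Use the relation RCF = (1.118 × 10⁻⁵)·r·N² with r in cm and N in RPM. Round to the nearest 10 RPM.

6090 RPM

Current RCF = 1.118 × 10⁻⁵ × 17.2 × (4770)² = 1.118 × 10⁻⁵ × 17.2 × 22,752,900 ≈ 4,375.3 × g
Target RCF = 4,375.3 + 2,750 = 7,125.3 × g
N² = 7,125.3 / (19.2296 × 10⁻⁵) = 37,053,813
N ≈ √37,053,813 ≈ 6,087.2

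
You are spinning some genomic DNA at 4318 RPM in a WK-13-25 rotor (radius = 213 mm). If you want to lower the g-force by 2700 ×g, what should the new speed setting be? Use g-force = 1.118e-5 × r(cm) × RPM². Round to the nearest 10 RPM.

≈ 2700 RPM

r = 213 mm = 21.3 cm
Current RCF = 1.118 × 10⁻⁵ × 21.3 × (4318)² = 1.118 × 10⁻⁵ × 21.3 × 18,645,124 ≈ 4,440 × g
Target RCF = 4,440 − 2,700 = 1,740 × g
N² = 1,740 / (23.8134 × 10⁻⁵) = 7,306,810
N ≈ √7,306,810 ≈ 2,703.1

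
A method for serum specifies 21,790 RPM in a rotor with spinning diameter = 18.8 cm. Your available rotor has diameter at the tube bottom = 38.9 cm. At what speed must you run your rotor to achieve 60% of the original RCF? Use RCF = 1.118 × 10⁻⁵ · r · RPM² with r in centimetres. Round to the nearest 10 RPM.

Original rotor: r = 18.8 / 2 = 9.4 cm
RCF = 1.118 × 10⁻⁵ × r × N²
RCF_original = 1.118 × 10⁻⁵ × 9.4 × (21790)² = 1.118 × 10⁻⁵ × 9.4 × 474,804,100 ≈ 49,898.1 × g
Target RCF = 0.6 × 49,898.1 ≈ 29,938.9 × g
Your rotor: r = 38.9 / 2 = 19.45 cm
29,938.9 = 1.118 × 10⁻⁵ × 19.45 × N²
N² = 29,938.9 / (21.7451 × 10⁻⁵) = 137,681,133
N ≈ √137,681,133 ≈ 11,733.8

11730 RPM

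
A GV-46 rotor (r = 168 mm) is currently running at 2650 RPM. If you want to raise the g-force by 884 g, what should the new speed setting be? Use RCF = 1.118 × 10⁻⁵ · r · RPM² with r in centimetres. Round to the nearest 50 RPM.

r = 168 mm = 16.8 cm
Current RCF = 1.118 × 10⁻⁵ × 16.8 × (2650)² = 1.118 × 10⁻⁵ × 16.8 × 7,022,500 ≈ 1,319 × g
Target RCF = 1,319 + 884 = 2,203 × g
N² = 2,203 / (18.7824 × 10⁻⁵) = 11,729,066
N ≈ √11,729,066 ≈ 3,424.8

≈ 3400 RPM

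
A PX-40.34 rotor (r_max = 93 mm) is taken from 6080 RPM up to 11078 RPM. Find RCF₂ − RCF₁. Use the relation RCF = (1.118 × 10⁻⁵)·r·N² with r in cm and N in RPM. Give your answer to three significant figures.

r = 93 mm = 9.3 cm
RCF₁ = 1.118 × 10⁻⁵ × 9.3 × (6080)² = 1.118 × 10⁻⁵ × 9.3 × 36,966,400 ≈ 3,843.5 × g
RCF₂ = 1.118 × 10⁻⁵ × 9.3 × (11078)² = 1.118 × 10⁻⁵ × 9.3 × 122,722,084 ≈ 12,759.9 × g
Increase = 12,759.9 − 3,843.5 = 8,916.4

8920 g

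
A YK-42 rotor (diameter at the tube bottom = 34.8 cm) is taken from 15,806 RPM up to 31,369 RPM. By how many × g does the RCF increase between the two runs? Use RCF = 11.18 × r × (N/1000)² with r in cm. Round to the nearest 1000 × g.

≈ 143000 × g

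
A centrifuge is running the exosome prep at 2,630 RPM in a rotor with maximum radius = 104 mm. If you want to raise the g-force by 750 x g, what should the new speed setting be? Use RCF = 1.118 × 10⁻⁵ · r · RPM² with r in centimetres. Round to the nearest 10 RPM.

≈ 3660 RPM

r = 104 mm = 10.4 cm
Current RCF = 1.118 × 10⁻⁵ × 10.4 × (2630)² = 1.118 × 10⁻⁵ × 10.4 × 6,916,900 ≈ 804.2 × g
Target RCF = 804.2 + 750 = 1,554.2 × g
N² = 1,554.2 / (11.6272 × 10⁻⁵) = 13,366,933
N ≈ √13,366,933 ≈ 3,656.1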